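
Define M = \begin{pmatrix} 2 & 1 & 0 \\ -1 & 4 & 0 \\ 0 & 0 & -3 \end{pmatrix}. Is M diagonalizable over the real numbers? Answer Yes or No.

Characteristic polynomial: p(r) = r^3 - 3r^2 - 9r + 27 = (r - 3)^2(r + 3).
r = 3 has algebraic multiplicity 2; rank(M − 3I) = 2, so geometric multiplicity = 1.
Geometric multiplicity < algebraic multiplicity, so M is not diagonalizable.

No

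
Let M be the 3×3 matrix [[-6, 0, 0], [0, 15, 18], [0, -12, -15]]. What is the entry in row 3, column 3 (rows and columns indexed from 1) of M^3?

-135

Characteristic polynomial: t^3 + 6t^2 - 9t - 54 = (t - 3)(t + 3)(t + 6), so the eigenvalues are -6, -3, 3.
t=-6: eigenvector (1, 0, 0).
t=3: eigenvector (0, 3, -2).
t=-3: eigenvector (0, -1, 1).
P = [[1, 0, 0], [0, 3, -1], [0, -2, 1]], D = diag(-6, 3, -3), P⁻¹ = [[1, 0, 0], [0, 1, 1], [0, 2, 3]].
M³ = P·diag(-216, 27, -27)·P⁻¹ = [[-216, 0, 0], [0, 135, 162], [0, -108, -135]].
The requested entry is -135.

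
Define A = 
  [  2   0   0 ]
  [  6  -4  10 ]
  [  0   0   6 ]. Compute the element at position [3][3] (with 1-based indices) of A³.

Characteristic polynomial: λ^3 - 4λ^2 - 20λ + 48 = (λ - 6)(λ - 2)(λ + 4), so the eigenvalues are -4, 2, 6.
λ=2: eigenvector (1, 1, 0).
λ=-4: eigenvector (0, 1, 0).
λ=6: eigenvector (0, 1, 1).
P = [[1, 0, 0], [1, 1, 1], [0, 0, 1]], D = diag(2, -4, 6), P⁻¹ = [[1, 0, 0], [-1, 1, -1], [0, 0, 1]].
A³ = P·diag(8, -64, 216)·P⁻¹ = [[8, 0, 0], [72, -64, 280], [0, 0, 216]].
The requested entry is 216.

216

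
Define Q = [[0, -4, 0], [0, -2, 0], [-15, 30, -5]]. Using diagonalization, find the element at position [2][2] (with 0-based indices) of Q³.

Characteristic polynomial: s^3 + 7s^2 + 10s = s(s + 2)(s + 5), so the eigenvalues are -5, -2, 0.
s=-5: eigenvector (0, 0, 1).
s=-2: eigenvector (2, 1, 0).
s=0: eigenvector (-1, 0, 3).
P = [[0, 2, -1], [0, 1, 0], [1, 0, 3]], D = diag(-5, -2, 0), P⁻¹ = [[3, -6, 1], [0, 1, 0], [-1, 2, 0]].
Q³ = P·diag(-125, -8, 0)·P⁻¹ = [[0, -16, 0], [0, -8, 0], [-375, 750, -125]].
The requested entry is -125.

-125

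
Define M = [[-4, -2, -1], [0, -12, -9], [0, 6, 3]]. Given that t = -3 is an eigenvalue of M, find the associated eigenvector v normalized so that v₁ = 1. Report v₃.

1

M + 3I = [[-1, -2, -1], [0, -9, -9], [0, 6, 6]].
Solving (M + 3I)v = 0 gives the eigenspace spanned by (1, -1, 1).
With v₁ = 1, v = (1, -1, 1), so v₃ = 1.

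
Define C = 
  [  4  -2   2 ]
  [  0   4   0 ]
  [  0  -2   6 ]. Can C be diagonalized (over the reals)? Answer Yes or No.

Characteristic polynomial: p(s) = s^3 - 14s^2 + 64s - 96 = (s - 6)(s - 4)^2.
s = 4 has algebraic multiplicity 2; rank(C − 4I) = 1, so geometric multiplicity = 2.
Every eigenvalue has geometric = algebraic multiplicity, so C is diagonalizable.

Yes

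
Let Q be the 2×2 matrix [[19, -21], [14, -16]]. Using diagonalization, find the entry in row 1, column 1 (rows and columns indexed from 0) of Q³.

-274

Characteristic polynomial: t^2 - 3t - 10 = (t - 5)(t + 2), so the eigenvalues are -2, 5.
t=5: eigenvector (3, 2).
t=-2: eigenvector (1, 1).
P = [[3, 1], [2, 1]], D = diag(5, -2), P⁻¹ = [[1, -1], [-2, 3]].
Q³ = P·diag(125, -8)·P⁻¹ = [[391, -399], [266, -274]].
The requested entry is -274.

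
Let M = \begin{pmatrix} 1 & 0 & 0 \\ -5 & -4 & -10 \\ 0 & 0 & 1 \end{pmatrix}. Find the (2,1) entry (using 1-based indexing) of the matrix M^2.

Characteristic polynomial: t^3 + 2t^2 - 7t + 4 = (t - 1)^2(t + 4), so the eigenvalues are -4, 1, 1.
t=1: eigenvector (1, -3, 1).
t=-4: eigenvector (0, 1, 0).
t=1: eigenvector (0, -2, 1).
P = [[1, 0, 0], [-3, 1, -2], [1, 0, 1]], D = diag(1, -4, 1), P⁻¹ = [[1, 0, 0], [1, 1, 2], [-1, 0, 1]].
M² = P·diag(1, 16, 1)·P⁻¹ = [[1, 0, 0], [15, 16, 30], [0, 0, 1]].
The requested entry is 15.

15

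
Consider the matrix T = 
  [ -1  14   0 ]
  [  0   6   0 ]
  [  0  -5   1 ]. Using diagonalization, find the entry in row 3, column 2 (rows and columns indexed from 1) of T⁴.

Characteristic polynomial: μ^3 - 6μ^2 - μ + 6 = (μ - 6)(μ - 1)(μ + 1), so the eigenvalues are -1, 1, 6.
μ=-1: eigenvector (1, 0, 0).
μ=6: eigenvector (2, 1, -1).
μ=1: eigenvector (0, 0, 1).
P = [[1, 2, 0], [0, 1, 0], [0, -1, 1]], D = diag(-1, 6, 1), P⁻¹ = [[1, -2, 0], [0, 1, 0], [0, 1, 1]].
T⁴ = P·diag(1, 1296, 1)·P⁻¹ = [[1, 2590, 0], [0, 1296, 0], [0, -1295, 1]].
The requested entry is -1295.

-1295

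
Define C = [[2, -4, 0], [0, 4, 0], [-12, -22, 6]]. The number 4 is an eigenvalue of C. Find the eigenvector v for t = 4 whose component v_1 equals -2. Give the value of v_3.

-1

C − 4I = [[-2, -4, 0], [0, 0, 0], [-12, -22, 2]].
Solving (C − 4I)v = 0 gives the eigenspace spanned by (-2, 1, -1).
With v_1 = -2, v = (-2, 1, -1), so v_3 = -1.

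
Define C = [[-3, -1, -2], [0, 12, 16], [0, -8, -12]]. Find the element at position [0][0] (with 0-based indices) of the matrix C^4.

Characteristic polynomial: λ^3 + 3λ^2 - 16λ - 48 = (λ - 4)(λ + 3)(λ + 4), so the eigenvalues are -4, -3, 4.
λ=4: eigenvector (0, -2, 1).
λ=-4: eigenvector (1, -1, 1).
λ=-3: eigenvector (1, 0, 0).
P = [[0, 1, 1], [-2, -1, 0], [1, 1, 0]], D = diag(4, -4, -3), P⁻¹ = [[0, -1, -1], [0, 1, 2], [1, -1, -2]].
C⁴ = P·diag(256, 256, 81)·P⁻¹ = [[81, 175, 350], [0, 256, 0], [0, 0, 256]].
The requested entry is 81.

81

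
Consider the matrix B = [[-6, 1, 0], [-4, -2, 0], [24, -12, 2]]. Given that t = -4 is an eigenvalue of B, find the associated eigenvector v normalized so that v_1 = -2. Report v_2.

-4

B + 4I = [[-2, 1, 0], [-4, 2, 0], [24, -12, 6]].
Solving (B + 4I)v = 0 gives the eigenspace spanned by (-2, -4, 0).
With v_1 = -2, v = (-2, -4, 0), so v_2 = -4.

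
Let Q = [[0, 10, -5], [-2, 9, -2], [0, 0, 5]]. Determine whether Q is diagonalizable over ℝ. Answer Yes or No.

Yes

Characteristic polynomial: p(t) = t^3 - 14t^2 + 65t - 100 = (t - 5)^2(t - 4).
t = 5 has algebraic multiplicity 2; rank(Q − 5I) = 1, so geometric multiplicity = 2.
Every eigenvalue has geometric = algebraic multiplicity, so Q is diagonalizable.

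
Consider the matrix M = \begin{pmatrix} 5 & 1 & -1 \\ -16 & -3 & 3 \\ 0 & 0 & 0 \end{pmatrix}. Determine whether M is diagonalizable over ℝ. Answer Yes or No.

No

Characteristic polynomial: p(λ) = λ^3 - 2λ^2 + λ = λ(λ - 1)^2.
λ = 1 has algebraic multiplicity 2; rank(M − 1I) = 2, so geometric multiplicity = 1.
Geometric multiplicity < algebraic multiplicity, so M is not diagonalizable.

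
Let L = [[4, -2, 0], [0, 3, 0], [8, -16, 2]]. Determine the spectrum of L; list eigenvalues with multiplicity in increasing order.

2, 3, 4

Characteristic polynomial: p(r) = r^3 - 9r^2 + 26r - 24 = (r - 4)(r - 3)(r - 2).
Roots (with multiplicity): 2, 3, 4.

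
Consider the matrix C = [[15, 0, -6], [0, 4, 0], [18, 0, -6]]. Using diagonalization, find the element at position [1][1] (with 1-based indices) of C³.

Characteristic polynomial: r^3 - 13r^2 + 54r - 72 = (r - 6)(r - 4)(r - 3), so the eigenvalues are 3, 4, 6.
r=3: eigenvector (1, 0, 2).
r=4: eigenvector (0, 1, 0).
r=6: eigenvector (-2, 0, -3).
P = [[1, 0, -2], [0, 1, 0], [2, 0, -3]], D = diag(3, 4, 6), P⁻¹ = [[-3, 0, 2], [0, 1, 0], [-2, 0, 1]].
C³ = P·diag(27, 64, 216)·P⁻¹ = [[783, 0, -378], [0, 64, 0], [1134, 0, -540]].
The requested entry is 783.

783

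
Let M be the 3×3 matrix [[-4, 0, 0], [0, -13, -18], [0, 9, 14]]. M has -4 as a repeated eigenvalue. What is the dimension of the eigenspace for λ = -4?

M + 4I = [[0, 0, 0], [0, -9, -18], [0, 9, 18]].
This matrix has rank 1, so its null space has dimension 3 − 1 = 2.

2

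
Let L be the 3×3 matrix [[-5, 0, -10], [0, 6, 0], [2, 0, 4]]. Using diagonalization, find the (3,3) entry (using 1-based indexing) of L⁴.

-4

Characteristic polynomial: t^3 - 5t^2 - 6t = t(t - 6)(t + 1), so the eigenvalues are -1, 0, 6.
t=0: eigenvector (-2, 0, 1).
t=6: eigenvector (0, 1, 0).
t=-1: eigenvector (5, 0, -2).
P = [[-2, 0, 5], [0, 1, 0], [1, 0, -2]], D = diag(0, 6, -1), P⁻¹ = [[2, 0, 5], [0, 1, 0], [1, 0, 2]].
L⁴ = P·diag(0, 1296, 1)·P⁻¹ = [[5, 0, 10], [0, 1296, 0], [-2, 0, -4]].
The requested entry is -4.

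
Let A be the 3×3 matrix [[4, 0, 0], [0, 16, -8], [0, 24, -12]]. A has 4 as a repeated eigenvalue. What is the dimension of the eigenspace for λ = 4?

A − 4I = [[0, 0, 0], [0, 12, -8], [0, 24, -16]].
This matrix has rank 1, so its null space has dimension 3 − 1 = 2.

2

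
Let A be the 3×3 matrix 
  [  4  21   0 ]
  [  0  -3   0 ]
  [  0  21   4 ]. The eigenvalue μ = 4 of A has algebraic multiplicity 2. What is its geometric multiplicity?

2

A − 4I = [[0, 21, 0], [0, -7, 0], [0, 21, 0]].
This matrix has rank 1, so its null space has dimension 3 − 1 = 2.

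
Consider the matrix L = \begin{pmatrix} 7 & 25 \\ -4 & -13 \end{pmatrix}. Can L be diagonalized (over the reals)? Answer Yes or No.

Characteristic polynomial: p(μ) = μ^2 + 6μ + 9 = (μ + 3)^2.
μ = -3 has algebraic multiplicity 2; rank(L + 3I) = 1, so geometric multiplicity = 1.
Geometric multiplicity < algebraic multiplicity, so L is not diagonalizable.

No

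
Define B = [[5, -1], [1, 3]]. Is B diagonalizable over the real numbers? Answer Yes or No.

Characteristic polynomial: p(r) = r^2 - 8r + 16 = (r - 4)^2.
r = 4 has algebraic multiplicity 2; rank(B − 4I) = 1, so geometric multiplicity = 1.
Geometric multiplicity < algebraic multiplicity, so B is not diagonalizable.

No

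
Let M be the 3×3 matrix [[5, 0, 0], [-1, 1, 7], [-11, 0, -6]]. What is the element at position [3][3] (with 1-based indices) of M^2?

36

Characteristic polynomial: t^3 - 31t + 30 = (t - 5)(t - 1)(t + 6), so the eigenvalues are -6, 1, 5.
t=5: eigenvector (1, -2, -1).
t=1: eigenvector (0, 1, 0).
t=-6: eigenvector (0, -1, 1).
P = [[1, 0, 0], [-2, 1, -1], [-1, 0, 1]], D = diag(5, 1, -6), P⁻¹ = [[1, 0, 0], [3, 1, 1], [1, 0, 1]].
M² = P·diag(25, 1, 36)·P⁻¹ = [[25, 0, 0], [-83, 1, -35], [11, 0, 36]].
The requested entry is 36.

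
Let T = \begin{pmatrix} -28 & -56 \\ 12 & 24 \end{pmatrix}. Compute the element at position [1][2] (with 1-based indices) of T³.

-896

Characteristic polynomial: λ^2 + 4λ = λ(λ + 4), so the eigenvalues are -4, 0.
λ=-4: eigenvector (7, -3).
λ=0: eigenvector (-2, 1).
P = [[7, -2], [-3, 1]], D = diag(-4, 0), P⁻¹ = [[1, 2], [3, 7]].
T³ = P·diag(-64, 0)·P⁻¹ = [[-448, -896], [192, 384]].
The requested entry is -896.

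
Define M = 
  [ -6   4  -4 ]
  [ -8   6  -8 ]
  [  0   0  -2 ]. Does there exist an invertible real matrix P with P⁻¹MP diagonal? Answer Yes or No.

Characteristic polynomial: p(t) = t^3 + 2t^2 - 4t - 8 = (t - 2)(t + 2)^2.
t = -2 has algebraic multiplicity 2; rank(M + 2I) = 1, so geometric multiplicity = 2.
Every eigenvalue has geometric = algebraic multiplicity, so M is diagonalizable.

Yes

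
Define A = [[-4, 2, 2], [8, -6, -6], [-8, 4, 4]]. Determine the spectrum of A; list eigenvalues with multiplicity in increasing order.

-4, -2, 0

Characteristic polynomial: p(μ) = μ^3 + 6μ^2 + 8μ = μ(μ + 2)(μ + 4).
Roots (with multiplicity): -4, -2, 0.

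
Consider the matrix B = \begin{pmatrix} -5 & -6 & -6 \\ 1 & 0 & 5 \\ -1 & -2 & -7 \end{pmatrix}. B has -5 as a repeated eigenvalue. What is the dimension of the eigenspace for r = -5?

1

B + 5I = [[0, -6, -6], [1, 5, 5], [-1, -2, -2]].
This matrix has rank 2, so its null space has dimension 3 − 2 = 1.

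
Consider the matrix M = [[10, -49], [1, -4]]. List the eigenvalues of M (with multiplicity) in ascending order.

3, 3

Characteristic polynomial: p(μ) = μ^2 - 6μ + 9 = (μ - 3)^2.
Roots (with multiplicity): 3, 3.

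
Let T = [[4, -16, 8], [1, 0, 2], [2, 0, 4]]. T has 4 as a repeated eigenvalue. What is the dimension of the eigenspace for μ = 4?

T − 4I = [[0, -16, 8], [1, -4, 2], [2, 0, 0]].
This matrix has rank 2, so its null space has dimension 3 − 2 = 1.

1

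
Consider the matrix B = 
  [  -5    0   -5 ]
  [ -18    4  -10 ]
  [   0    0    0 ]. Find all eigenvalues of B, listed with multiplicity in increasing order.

-5, 0, 4

Characteristic polynomial: p(λ) = λ^3 + λ^2 - 20λ = λ(λ - 4)(λ + 5).
Roots (with multiplicity): -5, 0, 4.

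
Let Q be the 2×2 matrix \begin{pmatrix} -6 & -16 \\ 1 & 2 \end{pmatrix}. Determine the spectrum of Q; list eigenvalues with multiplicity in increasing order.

Characteristic polynomial: p(μ) = μ^2 + 4μ + 4 = (μ + 2)^2.
Roots (with multiplicity): -2, -2.

-2, -2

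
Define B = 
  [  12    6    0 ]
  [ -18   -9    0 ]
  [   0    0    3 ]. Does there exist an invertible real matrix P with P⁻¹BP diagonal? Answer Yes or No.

Characteristic polynomial: p(λ) = λ^3 - 6λ^2 + 9λ = λ(λ - 3)^2.
λ = 3 has algebraic multiplicity 2; rank(B − 3I) = 1, so geometric multiplicity = 2.
Every eigenvalue has geometric = algebraic multiplicity, so B is diagonalizable.

Yes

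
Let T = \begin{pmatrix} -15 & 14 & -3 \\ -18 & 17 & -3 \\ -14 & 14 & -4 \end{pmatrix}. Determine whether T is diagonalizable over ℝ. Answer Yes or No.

Characteristic polynomial: p(r) = r^3 + 2r^2 - 11r - 12 = (r - 3)(r + 1)(r + 4).
All 3 eigenvalues are distinct, so T is diagonalizable.

Yes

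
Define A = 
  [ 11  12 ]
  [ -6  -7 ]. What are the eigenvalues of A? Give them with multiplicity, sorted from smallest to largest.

Characteristic polynomial: p(s) = s^2 - 4s - 5 = (s - 5)(s + 1).
Roots (with multiplicity): -1, 5.

-1, 5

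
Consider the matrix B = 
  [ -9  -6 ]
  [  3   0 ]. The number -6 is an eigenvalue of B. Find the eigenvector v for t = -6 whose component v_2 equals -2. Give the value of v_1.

B + 6I = [[-3, -6], [3, 6]].
Solving (B + 6I)v = 0 gives the eigenspace spanned by (4, -2).
With v_2 = -2, v = (4, -2), so v_1 = 4.

4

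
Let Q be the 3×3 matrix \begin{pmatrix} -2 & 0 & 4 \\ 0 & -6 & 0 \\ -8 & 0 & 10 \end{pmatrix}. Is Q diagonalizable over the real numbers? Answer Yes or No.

Yes

Characteristic polynomial: p(t) = t^3 - 2t^2 - 36t + 72 = (t - 6)(t - 2)(t + 6).
All 3 eigenvalues are distinct, so Q is diagonalizable.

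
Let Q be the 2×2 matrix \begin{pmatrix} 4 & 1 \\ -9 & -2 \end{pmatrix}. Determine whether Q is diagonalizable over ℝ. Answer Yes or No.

Characteristic polynomial: p(r) = r^2 - 2r + 1 = (r - 1)^2.
r = 1 has algebraic multiplicity 2; rank(Q − 1I) = 1, so geometric multiplicity = 1.
Geometric multiplicity < algebraic multiplicity, so Q is not diagonalizable.

No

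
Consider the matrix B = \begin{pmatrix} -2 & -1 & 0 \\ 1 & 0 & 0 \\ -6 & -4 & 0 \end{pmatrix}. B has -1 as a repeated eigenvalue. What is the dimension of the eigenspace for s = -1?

B + 1I = [[-1, -1, 0], [1, 1, 0], [-6, -4, 1]].
This matrix has rank 2, so its null space has dimension 3 − 2 = 1.

1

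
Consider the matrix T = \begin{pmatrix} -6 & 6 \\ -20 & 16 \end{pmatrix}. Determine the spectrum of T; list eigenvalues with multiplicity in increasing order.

Characteristic polynomial: p(μ) = μ^2 - 10μ + 24 = (μ - 6)(μ - 4).
Roots (with multiplicity): 4, 6.

4, 6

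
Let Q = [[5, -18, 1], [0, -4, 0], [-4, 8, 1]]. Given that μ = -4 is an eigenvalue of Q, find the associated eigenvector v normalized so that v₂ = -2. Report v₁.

-4

Q + 4I = [[9, -18, 1], [0, 0, 0], [-4, 8, 5]].
Solving (Q + 4I)v = 0 gives the eigenspace spanned by (-4, -2, 0).
With v₂ = -2, v = (-4, -2, 0), so v₁ = -4.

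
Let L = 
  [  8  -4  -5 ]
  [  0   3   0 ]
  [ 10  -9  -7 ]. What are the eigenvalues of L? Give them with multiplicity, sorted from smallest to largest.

Characteristic polynomial: p(r) = r^3 - 4r^2 - 3r + 18 = (r - 3)^2(r + 2).
Roots (with multiplicity): -2, 3, 3.

-2, 3, 3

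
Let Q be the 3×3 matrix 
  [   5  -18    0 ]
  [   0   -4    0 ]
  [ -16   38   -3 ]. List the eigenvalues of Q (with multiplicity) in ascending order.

-4, -3, 5

Characteristic polynomial: p(λ) = λ^3 + 2λ^2 - 23λ - 60 = (λ - 5)(λ + 3)(λ + 4).
Roots (with multiplicity): -4, -3, 5.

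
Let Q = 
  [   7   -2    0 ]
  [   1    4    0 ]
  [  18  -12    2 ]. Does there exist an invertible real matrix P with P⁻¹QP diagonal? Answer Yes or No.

Characteristic polynomial: p(μ) = μ^3 - 13μ^2 + 52μ - 60 = (μ - 6)(μ - 5)(μ - 2).
All 3 eigenvalues are distinct, so Q is diagonalizable.

Yes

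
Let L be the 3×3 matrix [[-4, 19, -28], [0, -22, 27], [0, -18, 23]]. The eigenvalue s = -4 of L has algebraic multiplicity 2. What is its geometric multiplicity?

L + 4I = [[0, 19, -28], [0, -18, 27], [0, -18, 27]].
This matrix has rank 2, so its null space has dimension 3 − 2 = 1.

1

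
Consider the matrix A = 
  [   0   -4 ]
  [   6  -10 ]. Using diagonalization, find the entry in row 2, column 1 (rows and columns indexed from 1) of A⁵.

Characteristic polynomial: t^2 + 10t + 24 = (t + 4)(t + 6), so the eigenvalues are -6, -4.
t=-6: eigenvector (-2, -3).
t=-4: eigenvector (1, 1).
P = [[-2, 1], [-3, 1]], D = diag(-6, -4), P⁻¹ = [[1, -1], [3, -2]].
A⁵ = P·diag(-7776, -1024)·P⁻¹ = [[12480, -13504], [20256, -21280]].
The requested entry is 20256.

20256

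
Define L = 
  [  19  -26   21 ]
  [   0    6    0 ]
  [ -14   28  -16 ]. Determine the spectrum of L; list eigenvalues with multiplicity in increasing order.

-2, 5, 6

Characteristic polynomial: p(μ) = μ^3 - 9μ^2 + 8μ + 60 = (μ - 6)(μ - 5)(μ + 2).
Roots (with multiplicity): -2, 5, 6.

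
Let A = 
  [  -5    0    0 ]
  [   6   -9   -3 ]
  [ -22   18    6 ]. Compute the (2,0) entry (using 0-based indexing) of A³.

Characteristic polynomial: μ^3 + 8μ^2 + 15μ = μ(μ + 3)(μ + 5), so the eigenvalues are -5, -3, 0.
μ=-5: eigenvector (1, 0, 2).
μ=0: eigenvector (0, -1, 3).
μ=-3: eigenvector (0, 1, -2).
P = [[1, 0, 0], [0, -1, 1], [2, 3, -2]], D = diag(-5, 0, -3), P⁻¹ = [[1, 0, 0], [-2, 2, 1], [-2, 3, 1]].
A³ = P·diag(-125, 0, -27)·P⁻¹ = [[-125, 0, 0], [54, -81, -27], [-358, 162, 54]].
The requested entry is -358.

-358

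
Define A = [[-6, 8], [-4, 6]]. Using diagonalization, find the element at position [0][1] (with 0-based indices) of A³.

Characteristic polynomial: r^2 - 4 = (r - 2)(r + 2), so the eigenvalues are -2, 2.
r=-2: eigenvector (2, 1).
r=2: eigenvector (1, 1).
P = [[2, 1], [1, 1]], D = diag(-2, 2), P⁻¹ = [[1, -1], [-1, 2]].
A³ = P·diag(-8, 8)·P⁻¹ = [[-24, 32], [-16, 24]].
The requested entry is 32.

32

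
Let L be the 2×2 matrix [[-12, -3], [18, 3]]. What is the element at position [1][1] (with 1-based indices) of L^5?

Characteristic polynomial: μ^2 + 9μ + 18 = (μ + 3)(μ + 6), so the eigenvalues are -6, -3.
μ=-3: eigenvector (1, -3).
μ=-6: eigenvector (1, -2).
P = [[1, 1], [-3, -2]], D = diag(-3, -6), P⁻¹ = [[-2, -1], [3, 1]].
L⁵ = P·diag(-243, -7776)·P⁻¹ = [[-22842, -7533], [45198, 14823]].
The requested entry is -22842.

-22842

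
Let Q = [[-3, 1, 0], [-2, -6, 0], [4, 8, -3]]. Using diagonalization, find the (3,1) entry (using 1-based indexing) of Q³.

Characteristic polynomial: μ^3 + 12μ^2 + 47μ + 60 = (μ + 3)(μ + 4)(μ + 5), so the eigenvalues are -5, -4, -3.
μ=-5: eigenvector (1, -2, 6).
μ=-4: eigenvector (1, -1, 4).
μ=-3: eigenvector (0, 0, 1).
P = [[1, 1, 0], [-2, -1, 0], [6, 4, 1]], D = diag(-5, -4, -3), P⁻¹ = [[-1, -1, 0], [2, 1, 0], [-2, 2, 1]].
Q³ = P·diag(-125, -64, -27)·P⁻¹ = [[-3, 61, 0], [-122, -186, 0], [292, 440, -27]].
The requested entry is 292.

292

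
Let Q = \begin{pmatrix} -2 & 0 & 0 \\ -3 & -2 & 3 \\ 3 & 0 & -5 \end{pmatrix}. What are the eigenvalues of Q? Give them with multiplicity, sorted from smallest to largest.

-5, -2, -2

Characteristic polynomial: p(t) = t^3 + 9t^2 + 24t + 20 = (t + 2)^2(t + 5).
Roots (with multiplicity): -5, -2, -2.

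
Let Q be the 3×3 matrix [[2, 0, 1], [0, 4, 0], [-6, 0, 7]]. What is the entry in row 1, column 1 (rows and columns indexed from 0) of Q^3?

Characteristic polynomial: t^3 - 13t^2 + 56t - 80 = (t - 5)(t - 4)^2, so the eigenvalues are 4, 4, 5.
t=4: eigenvector (1, -1, 2).
t=4: eigenvector (0, 1, 0).
t=5: eigenvector (1, 0, 3).
P = [[1, 0, 1], [-1, 1, 0], [2, 0, 3]], D = diag(4, 4, 5), P⁻¹ = [[3, 0, -1], [3, 1, -1], [-2, 0, 1]].
Q³ = P·diag(64, 64, 125)·P⁻¹ = [[-58, 0, 61], [0, 64, 0], [-366, 0, 247]].
The requested entry is 64.

64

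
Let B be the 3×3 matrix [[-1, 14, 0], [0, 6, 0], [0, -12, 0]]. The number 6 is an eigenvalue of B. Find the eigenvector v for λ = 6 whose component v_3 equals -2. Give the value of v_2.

B − 6I = [[-7, 14, 0], [0, 0, 0], [0, -12, -6]].
Solving (B − 6I)v = 0 gives the eigenspace spanned by (2, 1, -2).
With v_3 = -2, v = (2, 1, -2), so v_2 = 1.

1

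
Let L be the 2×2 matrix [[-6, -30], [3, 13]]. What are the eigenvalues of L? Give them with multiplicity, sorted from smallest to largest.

3, 4

Characteristic polynomial: p(λ) = λ^2 - 7λ + 12 = (λ - 4)(λ - 3).
Roots (with multiplicity): 3, 4.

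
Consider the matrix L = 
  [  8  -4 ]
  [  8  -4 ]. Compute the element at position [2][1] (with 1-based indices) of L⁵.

2048

Characteristic polynomial: r^2 - 4r = r(r - 4), so the eigenvalues are 0, 4.
r=4: eigenvector (-1, -1).
r=0: eigenvector (1, 2).
P = [[-1, 1], [-1, 2]], D = diag(4, 0), P⁻¹ = [[-2, 1], [-1, 1]].
L⁵ = P·diag(1024, 0)·P⁻¹ = [[2048, -1024], [2048, -1024]].
The requested entry is 2048.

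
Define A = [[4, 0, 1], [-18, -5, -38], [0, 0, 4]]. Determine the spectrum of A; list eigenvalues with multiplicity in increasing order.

Characteristic polynomial: p(r) = r^3 - 3r^2 - 24r + 80 = (r - 4)^2(r + 5).
Roots (with multiplicity): -5, 4, 4.

-5, 4, 4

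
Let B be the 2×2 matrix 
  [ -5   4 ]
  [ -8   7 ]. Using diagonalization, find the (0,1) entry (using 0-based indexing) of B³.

28

Characteristic polynomial: r^2 - 2r - 3 = (r - 3)(r + 1), so the eigenvalues are -1, 3.
r=-1: eigenvector (-1, -1).
r=3: eigenvector (1, 2).
P = [[-1, 1], [-1, 2]], D = diag(-1, 3), P⁻¹ = [[-2, 1], [-1, 1]].
B³ = P·diag(-1, 27)·P⁻¹ = [[-29, 28], [-56, 55]].
The requested entry is 28.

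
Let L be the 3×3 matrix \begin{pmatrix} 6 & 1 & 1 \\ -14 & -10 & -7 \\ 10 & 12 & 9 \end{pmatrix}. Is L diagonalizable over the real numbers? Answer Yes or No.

Characteristic polynomial: p(s) = s^3 - 5s^2 - 8s + 48 = (s - 4)^2(s + 3).
s = 4 has algebraic multiplicity 2; rank(L − 4I) = 2, so geometric multiplicity = 1.
Geometric multiplicity < algebraic multiplicity, so L is not diagonalizable.

No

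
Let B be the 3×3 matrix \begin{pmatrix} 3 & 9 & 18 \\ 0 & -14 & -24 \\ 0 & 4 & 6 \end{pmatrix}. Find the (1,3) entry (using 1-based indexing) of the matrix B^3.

Characteristic polynomial: t^3 + 5t^2 - 12t - 36 = (t - 3)(t + 2)(t + 6), so the eigenvalues are -6, -2, 3.
t=3: eigenvector (1, 0, 0).
t=-6: eigenvector (-1, 3, -1).
t=-2: eigenvector (0, -2, 1).
P = [[1, -1, 0], [0, 3, -2], [0, -1, 1]], D = diag(3, -6, -2), P⁻¹ = [[1, 1, 2], [0, 1, 2], [0, 1, 3]].
B³ = P·diag(27, -216, -8)·P⁻¹ = [[27, 243, 486], [0, -632, -1248], [0, 208, 408]].
The requested entry is 486.

486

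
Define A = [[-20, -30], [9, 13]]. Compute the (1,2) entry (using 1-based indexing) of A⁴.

6090

Characteristic polynomial: r^2 + 7r + 10 = (r + 2)(r + 5), so the eigenvalues are -5, -2.
r=-5: eigenvector (-2, 1).
r=-2: eigenvector (-5, 3).
P = [[-2, -5], [1, 3]], D = diag(-5, -2), P⁻¹ = [[-3, -5], [1, 2]].
A⁴ = P·diag(625, 16)·P⁻¹ = [[3670, 6090], [-1827, -3029]].
The requested entry is 6090.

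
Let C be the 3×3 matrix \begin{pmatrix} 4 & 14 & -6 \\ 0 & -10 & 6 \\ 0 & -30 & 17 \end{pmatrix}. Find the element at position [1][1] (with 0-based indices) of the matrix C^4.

Characteristic polynomial: s^3 - 11s^2 + 38s - 40 = (s - 5)(s - 4)(s - 2), so the eigenvalues are 2, 4, 5.
s=5: eigenvector (-2, 2, 5).
s=2: eigenvector (-1, 1, 2).
s=4: eigenvector (1, 0, 0).
P = [[-2, -1, 1], [2, 1, 0], [5, 2, 0]], D = diag(5, 2, 4), P⁻¹ = [[0, -2, 1], [0, 5, -2], [1, 1, 0]].
C⁴ = P·diag(625, 16, 256)·P⁻¹ = [[256, 2676, -1218], [0, -2420, 1218], [0, -6090, 3061]].
The requested entry is -2420.

-2420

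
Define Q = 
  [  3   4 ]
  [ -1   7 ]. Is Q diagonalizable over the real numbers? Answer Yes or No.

Characteristic polynomial: p(t) = t^2 - 10t + 25 = (t - 5)^2.
t = 5 has algebraic multiplicity 2; rank(Q − 5I) = 1, so geometric multiplicity = 1.
Geometric multiplicity < algebraic multiplicity, so Q is not diagonalizable.

No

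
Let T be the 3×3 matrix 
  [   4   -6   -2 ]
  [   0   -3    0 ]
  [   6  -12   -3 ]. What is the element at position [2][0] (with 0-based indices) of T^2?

Characteristic polynomial: μ^3 + 2μ^2 - 3μ = μ(μ - 1)(μ + 3), so the eigenvalues are -3, 0, 1.
μ=-3: eigenvector (2, 1, 4).
μ=1: eigenvector (2, 0, 3).
μ=0: eigenvector (1, 0, 2).
P = [[2, 2, 1], [1, 0, 0], [4, 3, 2]], D = diag(-3, 1, 0), P⁻¹ = [[0, 1, 0], [2, 0, -1], [-3, -2, 2]].
T² = P·diag(9, 1, 0)·P⁻¹ = [[4, 18, -2], [0, 9, 0], [6, 36, -3]].
The requested entry is 6.

6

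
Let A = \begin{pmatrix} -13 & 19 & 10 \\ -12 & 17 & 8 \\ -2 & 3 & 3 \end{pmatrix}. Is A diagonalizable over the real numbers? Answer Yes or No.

Characteristic polynomial: p(t) = t^3 - 7t^2 + 15t - 9 = (t - 3)^2(t - 1).
t = 3 has algebraic multiplicity 2; rank(A − 3I) = 2, so geometric multiplicity = 1.
Geometric multiplicity < algebraic multiplicity, so A is not diagonalizable.

No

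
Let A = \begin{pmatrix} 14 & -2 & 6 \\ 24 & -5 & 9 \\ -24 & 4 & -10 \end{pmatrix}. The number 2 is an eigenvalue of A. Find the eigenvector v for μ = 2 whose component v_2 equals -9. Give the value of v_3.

9

A − 2I = [[12, -2, 6], [24, -7, 9], [-24, 4, -12]].
Solving (A − 2I)v = 0 gives the eigenspace spanned by (-6, -9, 9).
With v_2 = -9, v = (-6, -9, 9), so v_3 = 9.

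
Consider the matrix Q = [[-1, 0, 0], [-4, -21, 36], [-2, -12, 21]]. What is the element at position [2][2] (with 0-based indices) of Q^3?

189

Characteristic polynomial: r^3 + r^2 - 9r - 9 = (r - 3)(r + 1)(r + 3), so the eigenvalues are -3, -1, 3.
r=-1: eigenvector (1, -2, -1).
r=3: eigenvector (0, -3, -2).
r=-3: eigenvector (0, 2, 1).
P = [[1, 0, 0], [-2, -3, 2], [-1, -2, 1]], D = diag(-1, 3, -3), P⁻¹ = [[1, 0, 0], [0, 1, -2], [1, 2, -3]].
Q³ = P·diag(-1, 27, -27)·P⁻¹ = [[-1, 0, 0], [-52, -189, 324], [-26, -108, 189]].
The requested entry is 189.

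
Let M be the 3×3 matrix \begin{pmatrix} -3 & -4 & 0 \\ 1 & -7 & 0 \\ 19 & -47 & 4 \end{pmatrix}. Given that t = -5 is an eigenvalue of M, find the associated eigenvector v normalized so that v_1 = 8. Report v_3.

4

M + 5I = [[2, -4, 0], [1, -2, 0], [19, -47, 9]].
Solving (M + 5I)v = 0 gives the eigenspace spanned by (8, 4, 4).
With v_1 = 8, v = (8, 4, 4), so v_3 = 4.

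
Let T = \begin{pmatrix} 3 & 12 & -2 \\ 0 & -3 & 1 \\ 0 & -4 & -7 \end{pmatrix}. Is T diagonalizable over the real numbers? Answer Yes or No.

No

Characteristic polynomial: p(μ) = μ^3 + 7μ^2 - 5μ - 75 = (μ - 3)(μ + 5)^2.
μ = -5 has algebraic multiplicity 2; rank(T + 5I) = 2, so geometric multiplicity = 1.
Geometric multiplicity < algebraic multiplicity, so T is not diagonalizable.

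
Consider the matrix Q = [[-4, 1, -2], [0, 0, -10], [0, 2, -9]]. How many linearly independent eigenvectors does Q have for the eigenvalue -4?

Q + 4I = [[0, 1, -2], [0, 4, -10], [0, 2, -5]].
This matrix has rank 2, so its null space has dimension 3 − 2 = 1.

1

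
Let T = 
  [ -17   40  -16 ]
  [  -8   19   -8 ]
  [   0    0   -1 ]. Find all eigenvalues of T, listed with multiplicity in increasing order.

Characteristic polynomial: p(s) = s^3 - s^2 - 5s - 3 = (s - 3)(s + 1)^2.
Roots (with multiplicity): -1, -1, 3.

-1, -1, 3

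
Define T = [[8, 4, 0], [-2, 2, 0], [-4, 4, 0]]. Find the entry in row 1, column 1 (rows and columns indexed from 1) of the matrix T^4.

2336

Characteristic polynomial: r^3 - 10r^2 + 24r = r(r - 6)(r - 4), so the eigenvalues are 0, 4, 6.
r=4: eigenvector (-1, 1, 2).
r=6: eigenvector (-2, 1, 2).
r=0: eigenvector (0, 0, 1).
P = [[-1, -2, 0], [1, 1, 0], [2, 2, 1]], D = diag(4, 6, 0), P⁻¹ = [[1, 2, 0], [-1, -1, 0], [0, -2, 1]].
T⁴ = P·diag(256, 1296, 0)·P⁻¹ = [[2336, 2080, 0], [-1040, -784, 0], [-2080, -1568, 0]].
The requested entry is 2336.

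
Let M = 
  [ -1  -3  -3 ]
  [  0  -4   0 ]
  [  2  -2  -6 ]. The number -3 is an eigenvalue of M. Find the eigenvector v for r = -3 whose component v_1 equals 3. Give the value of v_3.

2

M + 3I = [[2, -3, -3], [0, -1, 0], [2, -2, -3]].
Solving (M + 3I)v = 0 gives the eigenspace spanned by (3, 0, 2).
With v_1 = 3, v = (3, 0, 2), so v_3 = 2.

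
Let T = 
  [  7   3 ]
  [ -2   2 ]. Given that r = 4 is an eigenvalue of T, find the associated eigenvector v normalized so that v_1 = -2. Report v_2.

T − 4I = [[3, 3], [-2, -2]].
Solving (T − 4I)v = 0 gives the eigenspace spanned by (-2, 2).
With v_1 = -2, v = (-2, 2), so v_2 = 2.

2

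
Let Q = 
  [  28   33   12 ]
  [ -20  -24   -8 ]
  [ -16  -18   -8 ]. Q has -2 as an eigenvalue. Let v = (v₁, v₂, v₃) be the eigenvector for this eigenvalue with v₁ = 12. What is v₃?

-8

Q + 2I = [[30, 33, 12], [-20, -22, -8], [-16, -18, -6]].
Solving (Q + 2I)v = 0 gives the eigenspace spanned by (12, -8, -8).
With v₁ = 12, v = (12, -8, -8), so v₃ = -8.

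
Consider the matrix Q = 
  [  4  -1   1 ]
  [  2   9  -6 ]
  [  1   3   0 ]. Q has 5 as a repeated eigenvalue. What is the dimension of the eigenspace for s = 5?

1

Q − 5I = [[-1, -1, 1], [2, 4, -6], [1, 3, -5]].
This matrix has rank 2, so its null space has dimension 3 − 2 = 1.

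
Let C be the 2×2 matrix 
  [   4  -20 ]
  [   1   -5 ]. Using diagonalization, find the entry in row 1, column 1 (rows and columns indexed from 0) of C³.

-5

Characteristic polynomial: t^2 + t = t(t + 1), so the eigenvalues are -1, 0.
t=-1: eigenvector (-4, -1).
t=0: eigenvector (5, 1).
P = [[-4, 5], [-1, 1]], D = diag(-1, 0), P⁻¹ = [[1, -5], [1, -4]].
C³ = P·diag(-1, 0)·P⁻¹ = [[4, -20], [1, -5]].
The requested entry is -5.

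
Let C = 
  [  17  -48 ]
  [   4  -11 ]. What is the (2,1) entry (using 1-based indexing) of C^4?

Characteristic polynomial: λ^2 - 6λ + 5 = (λ - 5)(λ - 1), so the eigenvalues are 1, 5.
λ=1: eigenvector (3, 1).
λ=5: eigenvector (-4, -1).
P = [[3, -4], [1, -1]], D = diag(1, 5), P⁻¹ = [[-1, 4], [-1, 3]].
C⁴ = P·diag(1, 625)·P⁻¹ = [[2497, -7488], [624, -1871]].
The requested entry is 624.

624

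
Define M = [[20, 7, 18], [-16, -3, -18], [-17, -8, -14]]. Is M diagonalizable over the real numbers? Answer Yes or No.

No

Characteristic polynomial: p(r) = r^3 - 3r^2 - 24r + 80 = (r - 4)^2(r + 5).
r = 4 has algebraic multiplicity 2; rank(M − 4I) = 2, so geometric multiplicity = 1.
Geometric multiplicity < algebraic multiplicity, so M is not diagonalizable.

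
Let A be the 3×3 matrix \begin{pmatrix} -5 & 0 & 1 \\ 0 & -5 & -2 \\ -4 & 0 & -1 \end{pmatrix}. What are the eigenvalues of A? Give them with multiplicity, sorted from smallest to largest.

-5, -3, -3

Characteristic polynomial: p(t) = t^3 + 11t^2 + 39t + 45 = (t + 3)^2(t + 5).
Roots (with multiplicity): -5, -3, -3.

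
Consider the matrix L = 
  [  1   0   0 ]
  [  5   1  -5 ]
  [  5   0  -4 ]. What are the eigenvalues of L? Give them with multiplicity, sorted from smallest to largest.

-4, 1, 1

Characteristic polynomial: p(r) = r^3 + 2r^2 - 7r + 4 = (r - 1)^2(r + 4).
Roots (with multiplicity): -4, 1, 1.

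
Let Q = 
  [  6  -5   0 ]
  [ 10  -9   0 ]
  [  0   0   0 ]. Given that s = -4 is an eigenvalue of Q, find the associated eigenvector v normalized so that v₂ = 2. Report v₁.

Q + 4I = [[10, -5, 0], [10, -5, 0], [0, 0, 4]].
Solving (Q + 4I)v = 0 gives the eigenspace spanned by (1, 2, 0).
With v₂ = 2, v = (1, 2, 0), so v₁ = 1.

1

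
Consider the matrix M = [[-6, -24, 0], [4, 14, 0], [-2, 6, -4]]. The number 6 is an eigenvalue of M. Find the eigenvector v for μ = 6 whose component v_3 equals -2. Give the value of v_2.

-2

M − 6I = [[-12, -24, 0], [4, 8, 0], [-2, 6, -10]].
Solving (M − 6I)v = 0 gives the eigenspace spanned by (4, -2, -2).
With v_3 = -2, v = (4, -2, -2), so v_2 = -2.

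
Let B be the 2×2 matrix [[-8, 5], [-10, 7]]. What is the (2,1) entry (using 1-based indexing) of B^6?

1330

Characteristic polynomial: λ^2 + λ - 6 = (λ - 2)(λ + 3), so the eigenvalues are -3, 2.
λ=2: eigenvector (1, 2).
λ=-3: eigenvector (-1, -1).
P = [[1, -1], [2, -1]], D = diag(2, -3), P⁻¹ = [[-1, 1], [-2, 1]].
B⁶ = P·diag(64, 729)·P⁻¹ = [[1394, -665], [1330, -601]].
The requested entry is 1330.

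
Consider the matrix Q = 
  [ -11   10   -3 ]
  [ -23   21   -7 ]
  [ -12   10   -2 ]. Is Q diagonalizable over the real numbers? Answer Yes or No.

No

Characteristic polynomial: p(λ) = λ^3 - 8λ^2 + 13λ - 6 = (λ - 6)(λ - 1)^2.
λ = 1 has algebraic multiplicity 2; rank(Q − 1I) = 2, so geometric multiplicity = 1.
Geometric multiplicity < algebraic multiplicity, so Q is not diagonalizable.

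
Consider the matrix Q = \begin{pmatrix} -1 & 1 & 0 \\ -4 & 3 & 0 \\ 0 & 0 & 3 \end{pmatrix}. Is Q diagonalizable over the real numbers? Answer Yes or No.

No

Characteristic polynomial: p(r) = r^3 - 5r^2 + 7r - 3 = (r - 3)(r - 1)^2.
r = 1 has algebraic multiplicity 2; rank(Q − 1I) = 2, so geometric multiplicity = 1.
Geometric multiplicity < algebraic multiplicity, so Q is not diagonalizable.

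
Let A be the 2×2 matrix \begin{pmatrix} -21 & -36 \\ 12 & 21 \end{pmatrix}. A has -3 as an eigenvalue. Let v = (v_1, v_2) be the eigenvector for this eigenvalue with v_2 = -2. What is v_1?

4

A + 3I = [[-18, -36], [12, 24]].
Solving (A + 3I)v = 0 gives the eigenspace spanned by (4, -2).
With v_2 = -2, v = (4, -2), so v_1 = 4.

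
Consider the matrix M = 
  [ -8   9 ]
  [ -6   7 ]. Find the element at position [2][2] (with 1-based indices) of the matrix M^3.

19

Characteristic polynomial: t^2 + t - 2 = (t - 1)(t + 2), so the eigenvalues are -2, 1.
t=1: eigenvector (1, 1).
t=-2: eigenvector (-3, -2).
P = [[1, -3], [1, -2]], D = diag(1, -2), P⁻¹ = [[-2, 3], [-1, 1]].
M³ = P·diag(1, -8)·P⁻¹ = [[-26, 27], [-18, 19]].
The requested entry is 19.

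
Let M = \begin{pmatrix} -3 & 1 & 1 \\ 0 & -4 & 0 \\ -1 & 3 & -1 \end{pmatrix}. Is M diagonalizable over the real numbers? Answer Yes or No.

Characteristic polynomial: p(λ) = λ^3 + 8λ^2 + 20λ + 16 = (λ + 2)^2(λ + 4).
λ = -2 has algebraic multiplicity 2; rank(M + 2I) = 2, so geometric multiplicity = 1.
Geometric multiplicity < algebraic multiplicity, so M is not diagonalizable.

No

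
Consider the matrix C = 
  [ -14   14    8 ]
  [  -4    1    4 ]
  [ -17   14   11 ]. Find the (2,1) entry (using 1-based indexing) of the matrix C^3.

Characteristic polynomial: λ^3 + 2λ^2 - 21λ + 18 = (λ - 3)(λ - 1)(λ + 6), so the eigenvalues are -6, 1, 3.
λ=3: eigenvector (4, 2, 5).
λ=1: eigenvector (2, 1, 2).
λ=-6: eigenvector (1, 0, 1).
P = [[4, 2, 1], [2, 1, 0], [5, 2, 1]], D = diag(3, 1, -6), P⁻¹ = [[-1, 0, 1], [2, 1, -2], [1, -2, 0]].
C³ = P·diag(27, 1, -216)·P⁻¹ = [[-320, 434, 104], [-52, 1, 52], [-347, 434, 131]].
The requested entry is -52.

-52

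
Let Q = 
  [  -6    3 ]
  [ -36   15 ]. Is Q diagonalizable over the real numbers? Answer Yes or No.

Yes

Characteristic polynomial: p(μ) = μ^2 - 9μ + 18 = (μ - 6)(μ - 3).
All 2 eigenvalues are distinct, so Q is diagonalizable.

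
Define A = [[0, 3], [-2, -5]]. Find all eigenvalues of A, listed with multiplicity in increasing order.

Characteristic polynomial: p(s) = s^2 + 5s + 6 = (s + 2)(s + 3).
Roots (with multiplicity): -3, -2.

-3, -2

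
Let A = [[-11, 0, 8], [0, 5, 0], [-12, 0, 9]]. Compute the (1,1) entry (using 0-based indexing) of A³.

Characteristic polynomial: λ^3 - 3λ^2 - 13λ + 15 = (λ - 5)(λ - 1)(λ + 3), so the eigenvalues are -3, 1, 5.
λ=1: eigenvector (2, 0, 3).
λ=5: eigenvector (0, 1, 0).
λ=-3: eigenvector (-1, 0, -1).
P = [[2, 0, -1], [0, 1, 0], [3, 0, -1]], D = diag(1, 5, -3), P⁻¹ = [[-1, 0, 1], [0, 1, 0], [-3, 0, 2]].
A³ = P·diag(1, 125, -27)·P⁻¹ = [[-83, 0, 56], [0, 125, 0], [-84, 0, 57]].
The requested entry is 125.

125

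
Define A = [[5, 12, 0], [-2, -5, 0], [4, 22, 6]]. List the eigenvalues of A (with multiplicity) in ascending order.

-1, 1, 6

Characteristic polynomial: p(r) = r^3 - 6r^2 - r + 6 = (r - 6)(r - 1)(r + 1).
Roots (with multiplicity): -1, 1, 6.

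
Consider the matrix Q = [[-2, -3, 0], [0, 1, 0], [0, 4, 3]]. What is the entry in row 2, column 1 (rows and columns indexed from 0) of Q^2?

16

Characteristic polynomial: μ^3 - 2μ^2 - 5μ + 6 = (μ - 3)(μ - 1)(μ + 2), so the eigenvalues are -2, 1, 3.
μ=3: eigenvector (0, 0, 1).
μ=1: eigenvector (-1, 1, -2).
μ=-2: eigenvector (1, 0, 0).
P = [[0, -1, 1], [0, 1, 0], [1, -2, 0]], D = diag(3, 1, -2), P⁻¹ = [[0, 2, 1], [0, 1, 0], [1, 1, 0]].
Q² = P·diag(9, 1, 4)·P⁻¹ = [[4, 3, 0], [0, 1, 0], [0, 16, 9]].
The requested entry is 16.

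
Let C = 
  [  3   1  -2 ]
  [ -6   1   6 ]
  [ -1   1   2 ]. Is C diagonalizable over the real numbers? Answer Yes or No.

Characteristic polynomial: p(t) = t^3 - 6t^2 + 9t - 4 = (t - 4)(t - 1)^2.
t = 1 has algebraic multiplicity 2; rank(C − 1I) = 2, so geometric multiplicity = 1.
Geometric multiplicity < algebraic multiplicity, so C is not diagonalizable.

No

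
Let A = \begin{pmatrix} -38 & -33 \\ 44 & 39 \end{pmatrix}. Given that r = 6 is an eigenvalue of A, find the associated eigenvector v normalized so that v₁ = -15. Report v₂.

20

A − 6I = [[-44, -33], [44, 33]].
Solving (A − 6I)v = 0 gives the eigenspace spanned by (-15, 20).
With v₁ = -15, v = (-15, 20), so v₂ = 20.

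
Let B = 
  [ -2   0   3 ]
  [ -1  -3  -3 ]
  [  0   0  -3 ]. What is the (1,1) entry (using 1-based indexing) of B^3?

Characteristic polynomial: r^3 + 8r^2 + 21r + 18 = (r + 2)(r + 3)^2, so the eigenvalues are -3, -3, -2.
r=-3: eigenvector (0, 1, 0).
r=-2: eigenvector (1, -1, 0).
r=-3: eigenvector (-3, 2, 1).
P = [[0, 1, -3], [1, -1, 2], [0, 0, 1]], D = diag(-3, -2, -3), P⁻¹ = [[1, 1, 1], [1, 0, 3], [0, 0, 1]].
B³ = P·diag(-27, -8, -27)·P⁻¹ = [[-8, 0, 57], [-19, -27, -57], [0, 0, -27]].
The requested entry is -8.

-8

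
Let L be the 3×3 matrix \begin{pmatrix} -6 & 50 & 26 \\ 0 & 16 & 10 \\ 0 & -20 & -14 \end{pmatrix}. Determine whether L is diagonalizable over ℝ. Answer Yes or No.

Characteristic polynomial: p(s) = s^3 + 4s^2 - 36s - 144 = (s - 6)(s + 4)(s + 6).
All 3 eigenvalues are distinct, so L is diagonalizable.

Yes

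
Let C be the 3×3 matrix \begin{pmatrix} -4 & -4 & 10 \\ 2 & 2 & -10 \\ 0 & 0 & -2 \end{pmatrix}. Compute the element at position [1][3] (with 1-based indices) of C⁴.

-80

Characteristic polynomial: r^3 + 4r^2 + 4r = r(r + 2)^2, so the eigenvalues are -2, -2, 0.
r=0: eigenvector (-1, 1, 0).
r=-2: eigenvector (-2, 1, 0).
r=-2: eigenvector (1, 2, 1).
P = [[-1, -2, 1], [1, 1, 2], [0, 0, 1]], D = diag(0, -2, -2), P⁻¹ = [[1, 2, -5], [-1, -1, 3], [0, 0, 1]].
C⁴ = P·diag(0, 16, 16)·P⁻¹ = [[32, 32, -80], [-16, -16, 80], [0, 0, 16]].
The requested entry is -80.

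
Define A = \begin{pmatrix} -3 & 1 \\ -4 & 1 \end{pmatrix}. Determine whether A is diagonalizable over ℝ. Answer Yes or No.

No

Characteristic polynomial: p(t) = t^2 + 2t + 1 = (t + 1)^2.
t = -1 has algebraic multiplicity 2; rank(A + 1I) = 1, so geometric multiplicity = 1.
Geometric multiplicity < algebraic multiplicity, so A is not diagonalizable.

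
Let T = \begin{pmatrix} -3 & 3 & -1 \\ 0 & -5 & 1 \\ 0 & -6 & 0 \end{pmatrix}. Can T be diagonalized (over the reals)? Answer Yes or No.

Characteristic polynomial: p(μ) = μ^3 + 8μ^2 + 21μ + 18 = (μ + 2)(μ + 3)^2.
μ = -3 has algebraic multiplicity 2; rank(T + 3I) = 2, so geometric multiplicity = 1.
Geometric multiplicity < algebraic multiplicity, so T is not diagonalizable.

No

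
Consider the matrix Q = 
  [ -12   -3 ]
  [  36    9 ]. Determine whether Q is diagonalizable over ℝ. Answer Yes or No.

Characteristic polynomial: p(r) = r^2 + 3r = r(r + 3).
All 2 eigenvalues are distinct, so Q is diagonalizable.

Yes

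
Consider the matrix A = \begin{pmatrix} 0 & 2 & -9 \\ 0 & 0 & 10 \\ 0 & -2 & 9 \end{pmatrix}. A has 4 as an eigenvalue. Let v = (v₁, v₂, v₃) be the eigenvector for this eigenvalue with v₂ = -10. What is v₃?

-4

A − 4I = [[-4, 2, -9], [0, -4, 10], [0, -2, 5]].
Solving (A − 4I)v = 0 gives the eigenspace spanned by (4, -10, -4).
With v₂ = -10, v = (4, -10, -4), so v₃ = -4.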